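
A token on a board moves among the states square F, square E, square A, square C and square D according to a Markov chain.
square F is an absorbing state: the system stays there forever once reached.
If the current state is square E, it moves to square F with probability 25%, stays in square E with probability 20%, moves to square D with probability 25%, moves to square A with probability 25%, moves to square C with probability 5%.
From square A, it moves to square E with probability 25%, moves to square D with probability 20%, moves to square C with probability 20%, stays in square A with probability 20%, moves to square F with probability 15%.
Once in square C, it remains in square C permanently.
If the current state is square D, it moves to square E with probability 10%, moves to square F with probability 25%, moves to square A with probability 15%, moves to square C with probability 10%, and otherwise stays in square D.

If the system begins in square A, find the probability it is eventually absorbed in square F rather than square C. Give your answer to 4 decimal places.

Let h(s) be the probability of absorption at square F starting from transient state s. Then h(square F) = 1 and h(square C) = 0. By first-step analysis:
h(square E) = 0.25·1 + 0.2·h(square E) + 0.25·h(square A) + 0.05·0 + 0.25·h(square D)
h(square A) = 0.15·1 + 0.25·h(square E) + 0.2·h(square A) + 0.2·0 + 0.2·h(square D)
h(square D) = 0.25·1 + 0.1·h(square E) + 0.15·h(square A) + 0.1·0 + 0.4·h(square D)
Solving: h(square E) = 0.7050, h(square A) = 0.5774, h(square D) = 0.6785.
Starting from square A, the probability is 0.5774.

0.5774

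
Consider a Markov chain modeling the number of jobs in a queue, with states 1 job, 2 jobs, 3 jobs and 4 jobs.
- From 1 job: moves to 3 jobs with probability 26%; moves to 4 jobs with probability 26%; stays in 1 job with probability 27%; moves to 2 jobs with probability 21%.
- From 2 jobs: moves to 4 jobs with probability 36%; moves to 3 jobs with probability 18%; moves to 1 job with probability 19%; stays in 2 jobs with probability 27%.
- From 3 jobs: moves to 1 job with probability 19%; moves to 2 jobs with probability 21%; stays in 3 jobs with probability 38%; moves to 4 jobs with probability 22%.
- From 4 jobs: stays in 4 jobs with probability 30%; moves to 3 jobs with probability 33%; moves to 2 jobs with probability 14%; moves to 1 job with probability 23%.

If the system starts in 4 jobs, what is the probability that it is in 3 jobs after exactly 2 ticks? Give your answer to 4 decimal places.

0.3094

Propagate the distribution vector 2 ticks from 4 jobs.
After 0 ticks: (0.0000, 0.0000, 0.0000, 1.0000)
After 1 tick: (0.2300, 0.1400, 0.3300, 0.3000)
After 2 ticks: (0.2204, 0.1974, 0.3094, 0.2728)
P(in 3 jobs after 2 ticks) = 0.3094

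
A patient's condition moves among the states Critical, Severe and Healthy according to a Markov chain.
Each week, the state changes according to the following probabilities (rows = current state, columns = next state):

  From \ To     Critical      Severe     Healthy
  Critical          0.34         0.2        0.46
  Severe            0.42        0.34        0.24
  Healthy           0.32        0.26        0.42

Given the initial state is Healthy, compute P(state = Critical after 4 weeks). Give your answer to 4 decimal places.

0.3530

Propagate the distribution vector 4 weeks from Healthy.
After 0 weeks: (0.0000, 0.0000, 1.0000)
After 1 week: (0.3200, 0.2600, 0.4200)
After 2 weeks: (0.3524, 0.2616, 0.3860)
After 3 weeks: (0.3532, 0.2598, 0.3870)
After 4 weeks: (0.3530, 0.2596, 0.3874)
P(in Critical after 4 weeks) = 0.3530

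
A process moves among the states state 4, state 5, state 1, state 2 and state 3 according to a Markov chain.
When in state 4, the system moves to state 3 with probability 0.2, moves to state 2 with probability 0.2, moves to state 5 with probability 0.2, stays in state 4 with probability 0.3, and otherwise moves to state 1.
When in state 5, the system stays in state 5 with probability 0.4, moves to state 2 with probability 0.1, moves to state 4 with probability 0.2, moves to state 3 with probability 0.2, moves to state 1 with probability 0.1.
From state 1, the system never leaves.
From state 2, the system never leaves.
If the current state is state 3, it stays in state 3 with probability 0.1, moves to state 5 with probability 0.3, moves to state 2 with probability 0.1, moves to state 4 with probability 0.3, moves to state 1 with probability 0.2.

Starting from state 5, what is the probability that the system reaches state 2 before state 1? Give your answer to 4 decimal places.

0.5125

Let h(s) be the probability of absorption at state 2 starting from transient state s. Then h(state 2) = 1 and h(state 1) = 0. By first-step analysis:
h(state 4) = 0.3·h(state 4) + 0.2·h(state 5) + 0.1·0 + 0.2·1 + 0.2·h(state 3)
h(state 5) = 0.2·h(state 4) + 0.4·h(state 5) + 0.1·0 + 0.1·1 + 0.2·h(state 3)
h(state 3) = 0.3·h(state 4) + 0.3·h(state 5) + 0.2·0 + 0.1·1 + 0.1·h(state 3)
Solving: h(state 4) = 0.5667, h(state 5) = 0.5125, h(state 3) = 0.4708.
Starting from state 5, the probability is 0.5125.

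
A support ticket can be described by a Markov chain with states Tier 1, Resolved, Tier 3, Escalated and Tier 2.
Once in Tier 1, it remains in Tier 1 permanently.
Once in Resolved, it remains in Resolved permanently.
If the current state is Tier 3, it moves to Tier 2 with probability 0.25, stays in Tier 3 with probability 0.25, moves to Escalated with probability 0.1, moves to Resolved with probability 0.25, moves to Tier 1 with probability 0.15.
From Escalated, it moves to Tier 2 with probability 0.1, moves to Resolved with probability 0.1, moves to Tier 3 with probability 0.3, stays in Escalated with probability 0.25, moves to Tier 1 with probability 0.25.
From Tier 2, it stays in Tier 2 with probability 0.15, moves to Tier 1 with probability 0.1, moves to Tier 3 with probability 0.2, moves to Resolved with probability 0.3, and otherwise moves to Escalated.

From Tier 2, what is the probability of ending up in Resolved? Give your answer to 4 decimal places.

Let h(s) be the probability of absorption at Resolved starting from transient state s. Then h(Resolved) = 1 and h(Tier 1) = 0. By first-step analysis:
h(Tier 3) = 0.15·0 + 0.25·1 + 0.25·h(Tier 3) + 0.1·h(Escalated) + 0.25·h(Tier 2)
h(Escalated) = 0.25·0 + 0.1·1 + 0.3·h(Tier 3) + 0.25·h(Escalated) + 0.1·h(Tier 2)
h(Tier 2) = 0.1·0 + 0.3·1 + 0.2·h(Tier 3) + 0.25·h(Escalated) + 0.15·h(Tier 2)
Solving: h(Tier 3) = 0.6047, h(Escalated) = 0.4592, h(Tier 2) = 0.6303.
Starting from Tier 2, the probability is 0.6303.

0.6303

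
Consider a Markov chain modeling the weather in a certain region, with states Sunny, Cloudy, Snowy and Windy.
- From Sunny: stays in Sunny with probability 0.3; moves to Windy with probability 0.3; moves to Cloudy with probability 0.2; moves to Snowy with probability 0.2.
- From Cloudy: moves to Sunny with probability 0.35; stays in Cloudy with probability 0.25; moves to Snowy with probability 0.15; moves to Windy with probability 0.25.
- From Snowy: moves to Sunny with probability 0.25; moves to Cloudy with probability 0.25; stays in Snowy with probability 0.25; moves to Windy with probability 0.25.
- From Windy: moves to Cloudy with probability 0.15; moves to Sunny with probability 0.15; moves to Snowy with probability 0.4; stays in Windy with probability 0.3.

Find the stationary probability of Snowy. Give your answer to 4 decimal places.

Let the stationary distribution be π with π = πP and π_1 + π_2 + π_3 + π_4 = 1.
π_1 = 0.3·π_1 + 0.35·π_2 + 0.25·π_3 + 0.15·π_4
π_2 = 0.2·π_1 + 0.25·π_2 + 0.25·π_3 + 0.15·π_4
π_3 = 0.2·π_1 + 0.15·π_2 + 0.25·π_3 + 0.4·π_4
Solving with the normalization constraint gives π = (0.2561, 0.2095, 0.2577, 0.2766).
So the stationary probability of Snowy is 0.2577.

0.2577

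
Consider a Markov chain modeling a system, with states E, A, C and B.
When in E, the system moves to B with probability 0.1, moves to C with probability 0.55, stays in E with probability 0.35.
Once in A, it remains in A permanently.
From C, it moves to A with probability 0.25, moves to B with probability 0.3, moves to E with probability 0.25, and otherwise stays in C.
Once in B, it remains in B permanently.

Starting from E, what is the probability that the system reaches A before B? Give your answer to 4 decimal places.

0.3595

Let h(s) be the probability of absorption at A starting from transient state s. Then h(A) = 1 and h(B) = 0. By first-step analysis:
h(E) = 0.35·h(E) + 0.55·h(C) + 0.1·0
h(C) = 0.25·h(E) + 0.25·1 + 0.2·h(C) + 0.3·0
Solving: h(E) = 0.3595, h(C) = 0.4248.
Starting from E, the probability is 0.3595.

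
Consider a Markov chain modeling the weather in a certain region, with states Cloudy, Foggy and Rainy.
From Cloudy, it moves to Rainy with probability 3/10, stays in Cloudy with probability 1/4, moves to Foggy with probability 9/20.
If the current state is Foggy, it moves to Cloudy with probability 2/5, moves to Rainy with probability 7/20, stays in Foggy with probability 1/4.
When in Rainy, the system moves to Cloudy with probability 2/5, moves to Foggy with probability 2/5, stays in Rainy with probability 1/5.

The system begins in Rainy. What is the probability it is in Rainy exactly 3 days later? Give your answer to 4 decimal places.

0.2880

Propagate the distribution vector 3 days from Rainy.
After 0 days: (0.0000, 0.0000, 1.0000)
After 1 day: (0.4000, 0.4000, 0.2000)
After 2 days: (0.3400, 0.3600, 0.3000)
After 3 days: (0.3490, 0.3630, 0.2880)
P(in Rainy after 3 days) = 0.2880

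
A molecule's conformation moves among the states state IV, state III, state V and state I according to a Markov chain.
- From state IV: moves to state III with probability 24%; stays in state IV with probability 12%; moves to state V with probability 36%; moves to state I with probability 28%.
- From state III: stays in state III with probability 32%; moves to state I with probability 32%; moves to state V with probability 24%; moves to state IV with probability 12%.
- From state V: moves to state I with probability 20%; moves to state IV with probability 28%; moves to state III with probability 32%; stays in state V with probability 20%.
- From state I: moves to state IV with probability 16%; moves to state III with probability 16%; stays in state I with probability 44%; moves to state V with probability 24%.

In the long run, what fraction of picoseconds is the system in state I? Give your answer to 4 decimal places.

Let the stationary distribution be π with π = πP and π_1 + π_2 + π_3 + π_4 = 1.
π_1 = 0.12·π_1 + 0.12·π_2 + 0.28·π_3 + 0.16·π_4
π_2 = 0.24·π_1 + 0.32·π_2 + 0.32·π_3 + 0.16·π_4
π_3 = 0.36·π_1 + 0.24·π_2 + 0.2·π_3 + 0.24·π_4
Solving with the normalization constraint gives π = (0.1730, 0.2547, 0.2507, 0.3216).
So the stationary probability of state I is 0.3216.

0.3216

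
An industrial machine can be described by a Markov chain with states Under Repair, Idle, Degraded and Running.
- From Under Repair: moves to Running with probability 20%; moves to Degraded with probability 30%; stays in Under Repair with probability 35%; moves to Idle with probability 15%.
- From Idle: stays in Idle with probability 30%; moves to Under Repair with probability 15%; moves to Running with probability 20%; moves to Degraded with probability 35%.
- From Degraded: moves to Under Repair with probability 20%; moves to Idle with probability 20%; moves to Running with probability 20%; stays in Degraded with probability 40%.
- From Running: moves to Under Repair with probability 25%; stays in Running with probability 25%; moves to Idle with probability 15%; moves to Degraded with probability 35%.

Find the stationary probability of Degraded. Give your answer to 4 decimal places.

0.3560

Let the stationary distribution be π with π = πP and π_1 + π_2 + π_3 + π_4 = 1.
π_1 = 0.35·π_1 + 0.15·π_2 + 0.2·π_3 + 0.25·π_4
π_2 = 0.15·π_1 + 0.3·π_2 + 0.2·π_3 + 0.15·π_4
π_3 = 0.3·π_1 + 0.35·π_2 + 0.4·π_3 + 0.35·π_4
Solving with the normalization constraint gives π = (0.2361, 0.1974, 0.3560, 0.2105).
So the stationary probability of Degraded is 0.3560.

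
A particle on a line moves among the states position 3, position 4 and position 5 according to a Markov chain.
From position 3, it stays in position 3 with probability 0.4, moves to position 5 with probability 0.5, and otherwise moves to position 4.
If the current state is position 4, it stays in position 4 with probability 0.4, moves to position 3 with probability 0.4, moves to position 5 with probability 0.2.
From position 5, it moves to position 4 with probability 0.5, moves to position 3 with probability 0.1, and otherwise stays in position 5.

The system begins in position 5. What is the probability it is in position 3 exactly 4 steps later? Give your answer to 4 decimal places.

Propagate the distribution vector 4 steps from position 5.
After 0 steps: (0.0000, 0.0000, 1.0000)
After 1 step: (0.1000, 0.5000, 0.4000)
After 2 steps: (0.2800, 0.4100, 0.3100)
After 3 steps: (0.3070, 0.3470, 0.3460)
After 4 steps: (0.2962, 0.3425, 0.3613)
P(in position 3 after 4 steps) = 0.2962

0.2962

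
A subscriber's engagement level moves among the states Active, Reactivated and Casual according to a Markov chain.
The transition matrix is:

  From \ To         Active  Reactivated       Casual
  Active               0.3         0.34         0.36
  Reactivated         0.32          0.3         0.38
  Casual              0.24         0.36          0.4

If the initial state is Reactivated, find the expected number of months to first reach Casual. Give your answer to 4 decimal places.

Let t(s) be the expected number of months to first reach Casual from state s, with t(Casual) = 0. Conditioning on the first month:
t(Active) = 1 + 0.3·t(Active) + 0.34·t(Reactivated)
t(Reactivated) = 1 + 0.32·t(Active) + 0.3·t(Reactivated)
Solving: t(Active) = 2.7282, t(Reactivated) = 2.6758.
Expected months from Reactivated to Casual: 2.6758.

2.6758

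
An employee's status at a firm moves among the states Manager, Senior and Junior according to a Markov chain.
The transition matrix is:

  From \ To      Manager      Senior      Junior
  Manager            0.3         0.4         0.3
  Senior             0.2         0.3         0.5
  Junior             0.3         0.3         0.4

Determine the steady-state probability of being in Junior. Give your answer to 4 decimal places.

Let the stationary distribution be π with π = πP and π_1 + π_2 + π_3 = 1.
π_1 = 0.3·π_1 + 0.2·π_2 + 0.3·π_3
π_2 = 0.4·π_1 + 0.3·π_2 + 0.3·π_3
Solving with the normalization constraint gives π = (0.2673, 0.3267, 0.4059).
So the stationary probability of Junior is 0.4059.

0.4059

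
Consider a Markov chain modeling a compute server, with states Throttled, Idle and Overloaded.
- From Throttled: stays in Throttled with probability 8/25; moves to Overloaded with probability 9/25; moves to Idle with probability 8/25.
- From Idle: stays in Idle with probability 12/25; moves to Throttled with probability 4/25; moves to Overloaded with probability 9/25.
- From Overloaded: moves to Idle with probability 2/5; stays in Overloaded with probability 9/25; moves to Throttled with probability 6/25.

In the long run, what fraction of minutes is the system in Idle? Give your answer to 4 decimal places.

0.4152

Let the stationary distribution be π with π = πP and π_1 + π_2 + π_3 = 1.
π_1 = 0.32·π_1 + 0.16·π_2 + 0.24·π_3
π_2 = 0.32·π_1 + 0.48·π_2 + 0.4·π_3
Solving with the normalization constraint gives π = (0.2248, 0.4152, 0.3600).
So the stationary probability of Idle is 0.4152.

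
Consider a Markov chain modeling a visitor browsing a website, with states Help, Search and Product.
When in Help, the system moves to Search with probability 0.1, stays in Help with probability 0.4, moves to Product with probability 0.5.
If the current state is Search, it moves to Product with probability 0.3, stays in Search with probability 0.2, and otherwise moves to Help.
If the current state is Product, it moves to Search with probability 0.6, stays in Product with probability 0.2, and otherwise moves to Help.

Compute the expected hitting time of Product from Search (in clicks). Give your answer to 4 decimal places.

2.5581

Let t(s) be the expected number of clicks to first reach Product from state s, with t(Product) = 0. Conditioning on the first click:
t(Help) = 1 + 0.4·t(Help) + 0.1·t(Search)
t(Search) = 1 + 0.5·t(Help) + 0.2·t(Search)
Solving: t(Help) = 2.0930, t(Search) = 2.5581.
Expected clicks from Search to Product: 2.5581.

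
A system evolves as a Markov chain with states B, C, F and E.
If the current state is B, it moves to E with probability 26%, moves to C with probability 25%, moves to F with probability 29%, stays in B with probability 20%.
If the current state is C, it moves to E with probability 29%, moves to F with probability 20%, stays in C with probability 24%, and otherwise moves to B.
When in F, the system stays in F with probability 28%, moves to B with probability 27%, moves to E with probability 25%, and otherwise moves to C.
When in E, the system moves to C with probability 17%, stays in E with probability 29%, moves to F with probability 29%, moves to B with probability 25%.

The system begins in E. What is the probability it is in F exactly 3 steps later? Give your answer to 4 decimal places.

0.2683

Propagate the distribution vector 3 steps from E.
After 0 steps: (0.0000, 0.0000, 0.0000, 1.0000)
After 1 step: (0.2500, 0.1700, 0.2900, 0.2900)
After 2 steps: (0.2467, 0.2106, 0.2718, 0.2709)
After 3 steps: (0.2473, 0.2126, 0.2683, 0.2717)
P(in F after 3 steps) = 0.2683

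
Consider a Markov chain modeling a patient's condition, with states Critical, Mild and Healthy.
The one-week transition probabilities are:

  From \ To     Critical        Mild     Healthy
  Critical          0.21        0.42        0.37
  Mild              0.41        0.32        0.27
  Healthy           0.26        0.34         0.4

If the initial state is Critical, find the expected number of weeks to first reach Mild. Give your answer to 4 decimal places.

Let t(s) be the expected number of weeks to first reach Mild from state s, with t(Mild) = 0. Conditioning on the first week:
t(Critical) = 1 + 0.21·t(Critical) + 0.37·t(Healthy)
t(Healthy) = 1 + 0.26·t(Critical) + 0.4·t(Healthy)
Solving: t(Critical) = 2.5675, t(Healthy) = 2.7792.
Expected weeks from Critical to Mild: 2.5675.

2.5675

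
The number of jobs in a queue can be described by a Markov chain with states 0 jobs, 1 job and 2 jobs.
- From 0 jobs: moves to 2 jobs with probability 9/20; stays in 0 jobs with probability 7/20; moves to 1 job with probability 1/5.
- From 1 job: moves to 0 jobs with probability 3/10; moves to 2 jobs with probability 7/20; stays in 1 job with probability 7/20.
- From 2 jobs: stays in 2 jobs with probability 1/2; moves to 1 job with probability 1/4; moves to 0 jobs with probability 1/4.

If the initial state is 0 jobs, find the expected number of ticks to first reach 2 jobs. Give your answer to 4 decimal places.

2.3448

Let t(s) be the expected number of ticks to first reach 2 jobs from state s, with t(2 jobs) = 0. Conditioning on the first tick:
t(0 jobs) = 1 + 0.35·t(0 jobs) + 0.2·t(1 job)
t(1 job) = 1 + 0.3·t(0 jobs) + 0.35·t(1 job)
Solving: t(0 jobs) = 2.3448, t(1 job) = 2.6207.
Expected ticks from 0 jobs to 2 jobs: 2.3448.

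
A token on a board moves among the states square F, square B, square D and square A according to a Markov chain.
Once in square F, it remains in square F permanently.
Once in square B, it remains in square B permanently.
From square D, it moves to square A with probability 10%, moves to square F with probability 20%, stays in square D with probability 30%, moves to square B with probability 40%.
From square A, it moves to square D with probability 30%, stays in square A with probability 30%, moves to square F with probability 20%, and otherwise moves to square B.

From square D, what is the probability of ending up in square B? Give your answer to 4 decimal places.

0.6522

Let h(s) be the probability of absorption at square B starting from transient state s. Then h(square B) = 1 and h(square F) = 0. By first-step analysis:
h(square D) = 0.2·0 + 0.4·1 + 0.3·h(square D) + 0.1·h(square A)
h(square A) = 0.2·0 + 0.2·1 + 0.3·h(square D) + 0.3·h(square A)
Solving: h(square D) = 0.6522, h(square A) = 0.5652.
Starting from square D, the probability is 0.6522.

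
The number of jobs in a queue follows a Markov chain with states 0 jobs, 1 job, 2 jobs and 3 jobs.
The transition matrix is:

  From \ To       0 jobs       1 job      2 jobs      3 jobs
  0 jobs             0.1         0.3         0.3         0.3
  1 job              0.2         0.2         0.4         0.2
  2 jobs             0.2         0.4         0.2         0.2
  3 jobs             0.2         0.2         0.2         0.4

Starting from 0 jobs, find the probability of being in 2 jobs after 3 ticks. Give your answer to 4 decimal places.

Propagate the distribution vector 3 ticks from 0 jobs.
After 0 ticks: (1.0000, 0.0000, 0.0000, 0.0000)
After 1 tick: (0.1000, 0.3000, 0.3000, 0.3000)
After 2 ticks: (0.1900, 0.2700, 0.2700, 0.2700)
After 3 ticks: (0.1810, 0.2730, 0.2730, 0.2730)
P(in 2 jobs after 3 ticks) = 0.2730

0.2730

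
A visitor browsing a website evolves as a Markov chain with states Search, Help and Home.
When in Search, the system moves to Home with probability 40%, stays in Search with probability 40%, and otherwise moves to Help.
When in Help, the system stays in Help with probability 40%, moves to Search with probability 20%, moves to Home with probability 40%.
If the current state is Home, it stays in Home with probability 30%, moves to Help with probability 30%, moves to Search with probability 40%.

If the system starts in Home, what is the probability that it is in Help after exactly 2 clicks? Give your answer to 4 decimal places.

Sum over the intermediate state after 1 click:
P = P(Home→Search)·P(Search→Help) + P(Home→Help)·P(Help→Help) + P(Home→Home)·P(Home→Help)
  = 0.4×0.2 + 0.3×0.4 + 0.3×0.3
  = 0.0800 + 0.1200 + 0.0900 = 0.2900

0.2900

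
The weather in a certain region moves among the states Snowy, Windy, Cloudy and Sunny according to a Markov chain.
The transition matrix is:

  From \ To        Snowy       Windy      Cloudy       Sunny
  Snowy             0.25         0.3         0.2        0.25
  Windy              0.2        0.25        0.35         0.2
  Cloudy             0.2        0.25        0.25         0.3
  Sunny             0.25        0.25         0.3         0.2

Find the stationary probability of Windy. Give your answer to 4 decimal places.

0.2612

Let the stationary distribution be π with π = πP and π_1 + π_2 + π_3 + π_4 = 1.
π_1 = 0.25·π_1 + 0.2·π_2 + 0.2·π_3 + 0.25·π_4
π_2 = 0.3·π_1 + 0.25·π_2 + 0.25·π_3 + 0.25·π_4
π_3 = 0.2·π_1 + 0.35·π_2 + 0.25·π_3 + 0.3·π_4
Solving with the normalization constraint gives π = (0.2231, 0.2612, 0.2769, 0.2388).
So the stationary probability of Windy is 0.2612.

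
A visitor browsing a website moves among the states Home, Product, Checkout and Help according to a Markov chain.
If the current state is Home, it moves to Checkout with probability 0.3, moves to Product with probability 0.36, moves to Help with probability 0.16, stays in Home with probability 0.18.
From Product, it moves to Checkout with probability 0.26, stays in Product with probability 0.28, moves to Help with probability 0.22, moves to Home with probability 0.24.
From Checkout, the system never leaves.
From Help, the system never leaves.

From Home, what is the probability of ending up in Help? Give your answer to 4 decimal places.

0.3857

Let h(s) be the probability of absorption at Help starting from transient state s. Then h(Help) = 1 and h(Checkout) = 0. By first-step analysis:
h(Home) = 0.18·h(Home) + 0.36·h(Product) + 0.3·0 + 0.16·1
h(Product) = 0.24·h(Home) + 0.28·h(Product) + 0.26·0 + 0.22·1
Solving: h(Home) = 0.3857, h(Product) = 0.4341.
Starting from Home, the probability is 0.3857.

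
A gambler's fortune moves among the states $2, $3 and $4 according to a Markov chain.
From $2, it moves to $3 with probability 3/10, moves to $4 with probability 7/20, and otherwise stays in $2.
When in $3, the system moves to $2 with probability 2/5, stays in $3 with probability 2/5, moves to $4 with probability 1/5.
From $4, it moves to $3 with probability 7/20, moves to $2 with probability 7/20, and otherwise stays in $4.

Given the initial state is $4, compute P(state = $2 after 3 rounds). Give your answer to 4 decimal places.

Propagate the distribution vector 3 rounds from $4.
After 0 rounds: (0.0000, 0.0000, 1.0000)
After 1 round: (0.3500, 0.3500, 0.3000)
After 2 rounds: (0.3675, 0.3500, 0.2825)
After 3 rounds: (0.3675, 0.3491, 0.2834)
P(in $2 after 3 rounds) = 0.3675

0.3675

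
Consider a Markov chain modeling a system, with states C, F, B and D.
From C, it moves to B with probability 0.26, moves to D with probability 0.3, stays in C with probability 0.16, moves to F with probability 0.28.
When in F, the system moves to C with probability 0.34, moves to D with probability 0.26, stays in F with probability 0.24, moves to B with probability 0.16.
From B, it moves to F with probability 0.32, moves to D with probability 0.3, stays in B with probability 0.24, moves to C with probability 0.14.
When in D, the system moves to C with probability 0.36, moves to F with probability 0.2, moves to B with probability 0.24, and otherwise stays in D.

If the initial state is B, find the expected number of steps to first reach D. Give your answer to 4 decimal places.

Let t(s) be the expected number of steps to first reach D from state s, with t(D) = 0. Conditioning on the first step:
t(C) = 1 + 0.16·t(C) + 0.28·t(F) + 0.26·t(B)
t(F) = 1 + 0.34·t(C) + 0.24·t(F) + 0.16·t(B)
t(B) = 1 + 0.14·t(C) + 0.32·t(F) + 0.24·t(B)
Solving: t(C) = 3.4616, t(F) = 3.5943, t(B) = 3.4668.
Expected steps from B to D: 3.4668.

3.4668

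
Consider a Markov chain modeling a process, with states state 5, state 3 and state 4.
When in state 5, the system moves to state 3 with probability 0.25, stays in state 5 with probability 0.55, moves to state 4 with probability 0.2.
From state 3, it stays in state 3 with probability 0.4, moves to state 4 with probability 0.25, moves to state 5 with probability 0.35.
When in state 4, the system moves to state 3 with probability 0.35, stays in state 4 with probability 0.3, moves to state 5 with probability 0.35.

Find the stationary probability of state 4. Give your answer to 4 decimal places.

Let the stationary distribution be π with π = πP and π_1 + π_2 + π_3 = 1.
π_1 = 0.55·π_1 + 0.35·π_2 + 0.35·π_3
π_2 = 0.25·π_1 + 0.4·π_2 + 0.35·π_3
Solving with the normalization constraint gives π = (0.4375, 0.3224, 0.2401).
So the stationary probability of state 4 is 0.2401.

0.2401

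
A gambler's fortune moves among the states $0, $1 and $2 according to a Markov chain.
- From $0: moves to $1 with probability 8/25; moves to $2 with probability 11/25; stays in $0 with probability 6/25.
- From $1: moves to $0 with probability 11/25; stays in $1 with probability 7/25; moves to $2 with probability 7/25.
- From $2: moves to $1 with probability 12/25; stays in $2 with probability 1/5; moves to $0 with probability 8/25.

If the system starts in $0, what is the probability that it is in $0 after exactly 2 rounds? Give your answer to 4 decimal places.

0.3392

Sum over the intermediate state after 1 round:
P = P($0→$0)·P($0→$0) + P($0→$1)·P($1→$0) + P($0→$2)·P($2→$0)
  = 0.24×0.24 + 0.32×0.44 + 0.44×0.32
  = 0.0576 + 0.1408 + 0.1408 = 0.3392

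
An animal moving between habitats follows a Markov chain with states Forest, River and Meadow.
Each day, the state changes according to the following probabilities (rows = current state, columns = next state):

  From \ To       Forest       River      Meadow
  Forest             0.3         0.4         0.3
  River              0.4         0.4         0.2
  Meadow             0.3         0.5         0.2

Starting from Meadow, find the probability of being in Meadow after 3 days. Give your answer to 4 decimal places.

Propagate the distribution vector 3 days from Meadow.
After 0 days: (0.0000, 0.0000, 1.0000)
After 1 day: (0.3000, 0.5000, 0.2000)
After 2 days: (0.3500, 0.4200, 0.2300)
After 3 days: (0.3420, 0.4230, 0.2350)
P(in Meadow after 3 days) = 0.2350

0.2350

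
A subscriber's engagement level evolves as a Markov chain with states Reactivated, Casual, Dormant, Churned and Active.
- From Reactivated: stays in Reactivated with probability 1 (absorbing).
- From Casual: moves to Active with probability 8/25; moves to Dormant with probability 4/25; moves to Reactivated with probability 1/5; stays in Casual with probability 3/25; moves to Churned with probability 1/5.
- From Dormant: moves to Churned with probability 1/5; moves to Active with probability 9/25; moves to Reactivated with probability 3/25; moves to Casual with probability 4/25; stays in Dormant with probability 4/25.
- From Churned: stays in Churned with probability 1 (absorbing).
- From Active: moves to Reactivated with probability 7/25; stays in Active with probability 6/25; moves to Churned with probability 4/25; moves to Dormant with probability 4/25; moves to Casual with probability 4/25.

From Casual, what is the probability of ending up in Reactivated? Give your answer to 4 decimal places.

Let h(s) be the probability of absorption at Reactivated starting from transient state s. Then h(Reactivated) = 1 and h(Churned) = 0. By first-step analysis:
h(Casual) = 0.2·1 + 0.12·h(Casual) + 0.16·h(Dormant) + 0.2·0 + 0.32·h(Active)
h(Dormant) = 0.12·1 + 0.16·h(Casual) + 0.16·h(Dormant) + 0.2·0 + 0.36·h(Active)
h(Active) = 0.28·1 + 0.16·h(Casual) + 0.16·h(Dormant) + 0.16·0 + 0.24·h(Active)
Solving: h(Casual) = 0.5294, h(Dormant) = 0.4939, h(Active) = 0.5839.
Starting from Casual, the probability is 0.5294.

0.5294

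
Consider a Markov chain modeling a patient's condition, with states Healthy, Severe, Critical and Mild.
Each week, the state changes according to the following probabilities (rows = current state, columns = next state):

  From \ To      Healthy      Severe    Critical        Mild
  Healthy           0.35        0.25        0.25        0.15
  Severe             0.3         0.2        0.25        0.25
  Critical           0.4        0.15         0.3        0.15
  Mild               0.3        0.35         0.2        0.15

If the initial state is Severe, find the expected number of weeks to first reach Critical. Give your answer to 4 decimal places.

Let t(s) be the expected number of weeks to first reach Critical from state s, with t(Critical) = 0. Conditioning on the first week:
t(Healthy) = 1 + 0.35·t(Healthy) + 0.25·t(Severe) + 0.15·t(Mild)
t(Severe) = 1 + 0.3·t(Healthy) + 0.2·t(Severe) + 0.25·t(Mild)
t(Mild) = 1 + 0.3·t(Healthy) + 0.35·t(Severe) + 0.15·t(Mild)
Solving: t(Healthy) = 4.1455, t(Severe) = 4.1654, t(Mild) = 4.3548.
Expected weeks from Severe to Critical: 4.1654.

4.1654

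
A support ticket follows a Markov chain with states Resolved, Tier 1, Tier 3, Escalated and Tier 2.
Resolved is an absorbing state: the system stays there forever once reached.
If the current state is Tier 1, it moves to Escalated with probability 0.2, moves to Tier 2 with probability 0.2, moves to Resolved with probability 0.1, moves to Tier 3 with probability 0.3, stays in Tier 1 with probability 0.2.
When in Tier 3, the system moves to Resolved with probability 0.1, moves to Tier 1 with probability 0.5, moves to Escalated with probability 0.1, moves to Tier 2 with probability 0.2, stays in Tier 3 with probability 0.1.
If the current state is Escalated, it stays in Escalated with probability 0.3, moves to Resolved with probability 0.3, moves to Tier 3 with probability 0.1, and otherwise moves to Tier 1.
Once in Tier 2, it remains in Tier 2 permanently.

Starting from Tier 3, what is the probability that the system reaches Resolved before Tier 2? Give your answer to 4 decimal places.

Let h(s) be the probability of absorption at Resolved starting from transient state s. Then h(Resolved) = 1 and h(Tier 2) = 0. By first-step analysis:
h(Tier 1) = 0.1·1 + 0.2·h(Tier 1) + 0.3·h(Tier 3) + 0.2·h(Escalated) + 0.2·0
h(Tier 3) = 0.1·1 + 0.5·h(Tier 1) + 0.1·h(Tier 3) + 0.1·h(Escalated) + 0.2·0
h(Escalated) = 0.3·1 + 0.3·h(Tier 1) + 0.1·h(Tier 3) + 0.3·h(Escalated)
Solving: h(Tier 1) = 0.4654, h(Tier 3) = 0.4465, h(Escalated) = 0.6918.
Starting from Tier 3, the probability is 0.4465.

0.4465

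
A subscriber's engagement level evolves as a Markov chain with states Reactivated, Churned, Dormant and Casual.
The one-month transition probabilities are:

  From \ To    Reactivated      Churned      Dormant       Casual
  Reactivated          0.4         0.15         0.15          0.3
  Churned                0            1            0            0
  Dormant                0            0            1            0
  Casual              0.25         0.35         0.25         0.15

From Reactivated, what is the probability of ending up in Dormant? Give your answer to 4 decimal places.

0.4655

Let h(s) be the probability of absorption at Dormant starting from transient state s. Then h(Dormant) = 1 and h(Churned) = 0. By first-step analysis:
h(Reactivated) = 0.4·h(Reactivated) + 0.15·0 + 0.15·1 + 0.3·h(Casual)
h(Casual) = 0.25·h(Reactivated) + 0.35·0 + 0.25·1 + 0.15·h(Casual)
Solving: h(Reactivated) = 0.4655, h(Casual) = 0.4310.
Starting from Reactivated, the probability is 0.4655.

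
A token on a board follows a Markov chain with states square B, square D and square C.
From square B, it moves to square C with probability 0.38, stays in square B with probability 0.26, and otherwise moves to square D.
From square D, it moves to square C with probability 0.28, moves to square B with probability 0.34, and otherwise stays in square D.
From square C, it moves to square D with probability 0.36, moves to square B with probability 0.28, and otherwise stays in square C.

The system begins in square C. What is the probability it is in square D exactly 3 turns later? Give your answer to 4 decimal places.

Propagate the distribution vector 3 turns from square C.
After 0 turns: (0.0000, 0.0000, 1.0000)
After 1 turn: (0.2800, 0.3600, 0.3600)
After 2 turns: (0.2960, 0.3672, 0.3368)
After 3 turns: (0.2961, 0.3673, 0.3365)
P(in square D after 3 turns) = 0.3673

0.3673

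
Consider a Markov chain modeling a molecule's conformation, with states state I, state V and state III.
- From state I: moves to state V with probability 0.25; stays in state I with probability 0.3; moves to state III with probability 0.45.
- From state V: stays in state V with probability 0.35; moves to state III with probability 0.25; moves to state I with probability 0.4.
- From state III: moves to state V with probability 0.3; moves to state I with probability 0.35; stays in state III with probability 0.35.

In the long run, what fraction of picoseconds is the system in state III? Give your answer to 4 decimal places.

Let the stationary distribution be π with π = πP and π_1 + π_2 + π_3 = 1.
π_1 = 0.3·π_1 + 0.4·π_2 + 0.35·π_3
π_2 = 0.25·π_1 + 0.35·π_2 + 0.3·π_3
Solving with the normalization constraint gives π = (0.3475, 0.2975, 0.3550).
So the stationary probability of state III is 0.3550.

0.3550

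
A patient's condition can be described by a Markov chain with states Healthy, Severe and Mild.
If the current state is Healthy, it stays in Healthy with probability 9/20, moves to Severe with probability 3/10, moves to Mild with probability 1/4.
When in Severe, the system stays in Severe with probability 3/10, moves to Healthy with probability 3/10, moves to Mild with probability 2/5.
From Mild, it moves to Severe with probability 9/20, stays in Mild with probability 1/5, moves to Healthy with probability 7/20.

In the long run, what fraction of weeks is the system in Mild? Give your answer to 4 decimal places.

0.2871

Let the stationary distribution be π with π = πP and π_1 + π_2 + π_3 = 1.
π_1 = 0.45·π_1 + 0.3·π_2 + 0.35·π_3
π_2 = 0.3·π_1 + 0.3·π_2 + 0.45·π_3
Solving with the normalization constraint gives π = (0.3698, 0.3431, 0.2871).
So the stationary probability of Mild is 0.2871.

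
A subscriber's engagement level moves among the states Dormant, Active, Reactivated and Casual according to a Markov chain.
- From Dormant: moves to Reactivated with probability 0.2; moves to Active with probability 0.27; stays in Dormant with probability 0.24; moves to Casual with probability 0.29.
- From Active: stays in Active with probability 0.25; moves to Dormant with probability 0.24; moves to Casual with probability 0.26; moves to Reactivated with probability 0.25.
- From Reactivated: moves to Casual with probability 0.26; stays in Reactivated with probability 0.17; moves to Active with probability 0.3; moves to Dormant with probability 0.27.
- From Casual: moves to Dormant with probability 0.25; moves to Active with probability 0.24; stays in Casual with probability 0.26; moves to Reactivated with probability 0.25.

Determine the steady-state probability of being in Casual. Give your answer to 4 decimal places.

Let the stationary distribution be π with π = πP and π_1 + π_2 + π_3 + π_4 = 1.
π_1 = 0.24·π_1 + 0.24·π_2 + 0.27·π_3 + 0.25·π_4
π_2 = 0.27·π_1 + 0.25·π_2 + 0.3·π_3 + 0.24·π_4
π_3 = 0.2·π_1 + 0.25·π_2 + 0.17·π_3 + 0.25·π_4
Solving with the normalization constraint gives π = (0.2493, 0.2633, 0.2199, 0.2675).
So the stationary probability of Casual is 0.2675.

0.2675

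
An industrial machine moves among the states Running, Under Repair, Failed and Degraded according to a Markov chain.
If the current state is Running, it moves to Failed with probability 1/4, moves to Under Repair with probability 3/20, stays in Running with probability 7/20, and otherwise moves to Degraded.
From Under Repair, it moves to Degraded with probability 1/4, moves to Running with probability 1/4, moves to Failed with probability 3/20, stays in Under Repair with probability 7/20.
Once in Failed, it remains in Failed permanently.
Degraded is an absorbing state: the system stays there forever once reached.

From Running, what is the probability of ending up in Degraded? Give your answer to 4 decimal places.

Let h(s) be the probability of absorption at Degraded starting from transient state s. Then h(Degraded) = 1 and h(Failed) = 0. By first-step analysis:
h(Running) = 0.35·h(Running) + 0.15·h(Under Repair) + 0.25·0 + 0.25·1
h(Under Repair) = 0.25·h(Running) + 0.35·h(Under Repair) + 0.15·0 + 0.25·1
Solving: h(Running) = 0.5195, h(Under Repair) = 0.5844.
Starting from Running, the probability is 0.5195.

0.5195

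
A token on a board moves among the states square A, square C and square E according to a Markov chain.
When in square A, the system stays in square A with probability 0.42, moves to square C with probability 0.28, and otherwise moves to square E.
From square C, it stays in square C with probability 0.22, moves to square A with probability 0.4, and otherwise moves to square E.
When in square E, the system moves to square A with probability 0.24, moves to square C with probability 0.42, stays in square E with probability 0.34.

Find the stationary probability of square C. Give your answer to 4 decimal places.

0.3088

Let the stationary distribution be π with π = πP and π_1 + π_2 + π_3 = 1.
π_1 = 0.42·π_1 + 0.4·π_2 + 0.24·π_3
π_2 = 0.28·π_1 + 0.22·π_2 + 0.42·π_3
Solving with the normalization constraint gives π = (0.3529, 0.3088, 0.3382).
So the stationary probability of square C is 0.3088.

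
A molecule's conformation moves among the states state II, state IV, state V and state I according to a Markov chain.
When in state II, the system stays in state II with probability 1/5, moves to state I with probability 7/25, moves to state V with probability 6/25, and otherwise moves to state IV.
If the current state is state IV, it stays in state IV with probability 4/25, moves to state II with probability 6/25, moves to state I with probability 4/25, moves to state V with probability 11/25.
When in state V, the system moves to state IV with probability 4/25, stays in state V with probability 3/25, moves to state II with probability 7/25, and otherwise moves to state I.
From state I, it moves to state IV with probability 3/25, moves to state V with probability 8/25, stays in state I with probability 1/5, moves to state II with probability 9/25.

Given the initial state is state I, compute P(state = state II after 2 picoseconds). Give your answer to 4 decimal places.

Propagate the distribution vector 2 picoseconds from state I.
After 0 picoseconds: (0.0000, 0.0000, 0.0000, 1.0000)
After 1 picosecond: (0.3600, 0.1200, 0.3200, 0.2000)
After 2 picoseconds: (0.2624, 0.1952, 0.2416, 0.3008)
P(in state II after 2 picoseconds) = 0.2624

0.2624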